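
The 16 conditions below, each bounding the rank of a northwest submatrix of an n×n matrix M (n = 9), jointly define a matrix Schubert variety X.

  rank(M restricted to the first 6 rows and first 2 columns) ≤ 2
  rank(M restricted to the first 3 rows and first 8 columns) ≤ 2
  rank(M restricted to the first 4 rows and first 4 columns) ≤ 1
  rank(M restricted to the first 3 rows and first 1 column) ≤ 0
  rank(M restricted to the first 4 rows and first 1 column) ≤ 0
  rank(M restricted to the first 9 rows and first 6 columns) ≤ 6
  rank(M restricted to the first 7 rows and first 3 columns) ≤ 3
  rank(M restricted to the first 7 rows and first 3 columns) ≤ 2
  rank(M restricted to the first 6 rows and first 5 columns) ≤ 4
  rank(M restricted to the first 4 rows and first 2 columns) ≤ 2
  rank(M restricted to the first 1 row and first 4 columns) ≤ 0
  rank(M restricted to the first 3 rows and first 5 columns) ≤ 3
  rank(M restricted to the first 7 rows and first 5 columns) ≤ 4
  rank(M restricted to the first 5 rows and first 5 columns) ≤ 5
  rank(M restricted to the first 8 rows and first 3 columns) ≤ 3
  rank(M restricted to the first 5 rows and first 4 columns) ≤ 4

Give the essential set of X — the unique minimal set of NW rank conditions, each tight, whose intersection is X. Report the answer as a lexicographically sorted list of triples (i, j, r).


Rank table r_w(9×9) implied by the 16 constraints:

  R[1]: 0, 0, 0, 0, 1, 1, 1, 1, 1
  R[2]: 0, 1, 1, 1, 2, 2, 2, 2, 2
  R[3]: 0, 1, 1, 1, 2, 2, 2, 2, 3
  R[4]: 0, 1, 1, 1, 2, 3, 3, 3, 4
  R[5]: 1, 2, 2, 2, 3, 4, 4, 4, 5
  R[6]: 1, 2, 2, 3, 4, 5, 5, 5, 6
  R[7]: 1, 2, 2, 3, 4, 5, 6, 6, 7
  R[8]: 1, 2, 3, 4, 5, 6, 7, 7, 8
  R[9]: 1, 2, 3, 4, 5, 6, 7, 8, 9

hence w(1..9) = (5, 2, 9, 6, 1, 4, 7, 3, 8).

5 SE-corners of the 16-cell Rothe diagram give Ess(w):

[(1, 4, 0), (3, 8, 2), (4, 1, 0), (4, 4, 1), (7, 3, 2)]


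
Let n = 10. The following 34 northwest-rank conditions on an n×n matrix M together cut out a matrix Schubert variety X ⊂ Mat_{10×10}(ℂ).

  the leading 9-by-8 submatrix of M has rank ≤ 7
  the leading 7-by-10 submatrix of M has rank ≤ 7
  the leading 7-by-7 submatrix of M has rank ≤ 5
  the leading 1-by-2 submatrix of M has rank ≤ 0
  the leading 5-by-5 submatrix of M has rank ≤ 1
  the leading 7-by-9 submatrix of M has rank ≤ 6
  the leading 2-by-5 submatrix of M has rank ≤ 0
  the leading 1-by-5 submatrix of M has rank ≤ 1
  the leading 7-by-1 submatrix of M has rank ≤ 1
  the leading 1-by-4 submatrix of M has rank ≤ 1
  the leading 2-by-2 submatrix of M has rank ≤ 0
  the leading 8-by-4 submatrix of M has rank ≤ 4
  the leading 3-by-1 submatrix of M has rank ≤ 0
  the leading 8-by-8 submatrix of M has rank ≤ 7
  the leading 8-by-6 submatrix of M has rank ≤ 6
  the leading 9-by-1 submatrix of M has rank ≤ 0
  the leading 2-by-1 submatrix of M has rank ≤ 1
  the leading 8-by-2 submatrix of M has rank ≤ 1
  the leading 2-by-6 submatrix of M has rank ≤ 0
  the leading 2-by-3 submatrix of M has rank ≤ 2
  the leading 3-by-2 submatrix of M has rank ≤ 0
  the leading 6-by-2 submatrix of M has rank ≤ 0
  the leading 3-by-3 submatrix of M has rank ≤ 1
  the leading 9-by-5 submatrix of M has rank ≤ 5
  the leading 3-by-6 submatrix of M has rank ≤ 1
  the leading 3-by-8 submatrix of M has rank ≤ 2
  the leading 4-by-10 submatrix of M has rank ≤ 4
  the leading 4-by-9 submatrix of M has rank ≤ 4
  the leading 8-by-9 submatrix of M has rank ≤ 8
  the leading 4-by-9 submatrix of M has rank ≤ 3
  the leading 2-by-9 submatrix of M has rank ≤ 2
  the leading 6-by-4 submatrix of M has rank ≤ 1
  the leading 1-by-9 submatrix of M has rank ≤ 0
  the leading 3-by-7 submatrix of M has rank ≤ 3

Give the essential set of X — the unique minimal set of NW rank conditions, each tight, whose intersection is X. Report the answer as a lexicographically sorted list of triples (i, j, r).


Computing R[i][j] = min implied NW-rank bound (n=10, 34 conditions):

  row 1: 0, 0, 0, 0, 0, 0, 0, 0, 0, 1
  row 2: 0, 0, 0, 0, 0, 0, 1, 1, 1, 2
  row 3: 0, 0, 1, 1, 1, 1, 2, 2, 2, 3
  row 4: 0, 0, 1, 1, 1, 2, 3, 3, 3, 4
  row 5: 0, 0, 1, 1, 1, 2, 3, 4, 4, 5
  row 6: 0, 0, 1, 1, 2, 3, 4, 5, 5, 6
  row 7: 0, 1, 2, 2, 3, 4, 5, 6, 6, 7
  row 8: 0, 1, 2, 3, 4, 5, 6, 7, 7, 8
  row 9: 0, 1, 2, 3, 4, 5, 6, 7, 8, 9
  row 10: 1, 2, 3, 4, 5, 6, 7, 8, 9, 10

the unique w with this rank table is (10, 7, 3, 6, 8, 5, 2, 4, 9, 1).

Fulton essential set (6 of the 31 Rothe cells):

[(1, 9, 0), (2, 6, 0), (5, 5, 1), (6, 2, 0), (6, 4, 1), (9, 1, 0)]


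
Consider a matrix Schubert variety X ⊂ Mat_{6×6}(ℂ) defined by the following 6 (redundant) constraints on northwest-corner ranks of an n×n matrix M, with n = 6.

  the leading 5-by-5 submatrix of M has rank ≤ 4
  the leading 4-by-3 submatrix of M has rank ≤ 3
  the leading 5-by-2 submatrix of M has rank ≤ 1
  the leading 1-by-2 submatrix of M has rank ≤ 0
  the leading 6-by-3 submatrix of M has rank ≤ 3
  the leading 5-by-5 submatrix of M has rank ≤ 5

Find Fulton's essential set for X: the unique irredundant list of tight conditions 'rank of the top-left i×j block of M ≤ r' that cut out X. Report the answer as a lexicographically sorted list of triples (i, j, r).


Recovering R(i,j) via the rank-extension bound from the 6 conditions:

  0, 0, 1, 1, 1, 1
  1, 1, 2, 2, 2, 2
  1, 1, 2, 3, 3, 3
  1, 1, 2, 3, 4, 4
  1, 1, 2, 3, 4, 5
  1, 2, 3, 4, 5, 6

giving w = (3, 1, 4, 5, 6, 2) via Δ²R.

|D(w)|=5, |Ess(w)|=2:

[(1, 2, 0), (5, 2, 1)]


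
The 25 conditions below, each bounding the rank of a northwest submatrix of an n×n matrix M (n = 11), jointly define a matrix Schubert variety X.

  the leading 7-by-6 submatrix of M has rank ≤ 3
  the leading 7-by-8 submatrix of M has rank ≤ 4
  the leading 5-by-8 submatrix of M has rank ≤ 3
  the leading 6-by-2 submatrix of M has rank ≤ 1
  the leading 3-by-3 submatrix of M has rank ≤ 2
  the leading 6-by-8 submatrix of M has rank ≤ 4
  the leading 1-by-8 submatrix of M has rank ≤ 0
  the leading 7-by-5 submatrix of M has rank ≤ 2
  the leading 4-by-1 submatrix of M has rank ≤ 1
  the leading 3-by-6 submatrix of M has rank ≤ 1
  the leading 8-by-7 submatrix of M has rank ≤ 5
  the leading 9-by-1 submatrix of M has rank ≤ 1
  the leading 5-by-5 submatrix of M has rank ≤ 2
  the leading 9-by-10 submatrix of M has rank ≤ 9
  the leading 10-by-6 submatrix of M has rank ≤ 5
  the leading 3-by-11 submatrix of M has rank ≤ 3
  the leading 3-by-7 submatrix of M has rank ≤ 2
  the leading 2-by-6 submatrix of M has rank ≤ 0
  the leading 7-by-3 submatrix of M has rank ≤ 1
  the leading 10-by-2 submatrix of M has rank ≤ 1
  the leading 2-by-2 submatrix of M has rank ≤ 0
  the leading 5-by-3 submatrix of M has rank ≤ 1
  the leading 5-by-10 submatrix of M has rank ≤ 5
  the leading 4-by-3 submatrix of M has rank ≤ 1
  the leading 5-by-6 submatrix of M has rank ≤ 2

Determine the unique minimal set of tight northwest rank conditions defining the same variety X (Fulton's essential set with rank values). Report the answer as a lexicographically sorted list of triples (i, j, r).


Rank table r_w(11×11) implied by the 25 constraints:

  i=1: 0 | 0 | 0 | 0 | 0 | 0 | 0 | 0 | 1 | 1 | 1
  i=2: 0 | 0 | 0 | 0 | 0 | 0 | 1 | 1 | 2 | 2 | 2
  i=3: 1 | 1 | 1 | 1 | 1 | 1 | 2 | 2 | 3 | 3 | 3
  i=4: 1 | 1 | 1 | 2 | 2 | 2 | 3 | 3 | 4 | 4 | 4
  i=5: 1 | 1 | 1 | 2 | 2 | 2 | 3 | 3 | 4 | 5 | 5
  i=6: 1 | 1 | 1 | 2 | 2 | 3 | 4 | 4 | 5 | 6 | 6
  i=7: 1 | 1 | 1 | 2 | 2 | 3 | 4 | 4 | 5 | 6 | 7
  i=8: 1 | 1 | 2 | 3 | 3 | 4 | 5 | 5 | 6 | 7 | 8
  i=9: 1 | 1 | 2 | 3 | 4 | 5 | 6 | 6 | 7 | 8 | 9
  i=10: 1 | 1 | 2 | 3 | 4 | 5 | 6 | 7 | 8 | 9 | 10
  i=11: 1 | 2 | 3 | 4 | 5 | 6 | 7 | 8 | 9 | 10 | 11

so w = (9, 7, 1, 4, 10, 6, 11, 3, 5, 8, 2).

ℓ(w)=31; the 8 essential cells (i,j,r):

[(1, 8, 0), (2, 6, 0), (5, 6, 2), (5, 8, 3), (7, 3, 1), (7, 5, 2), (7, 8, 4), (10, 2, 1)]


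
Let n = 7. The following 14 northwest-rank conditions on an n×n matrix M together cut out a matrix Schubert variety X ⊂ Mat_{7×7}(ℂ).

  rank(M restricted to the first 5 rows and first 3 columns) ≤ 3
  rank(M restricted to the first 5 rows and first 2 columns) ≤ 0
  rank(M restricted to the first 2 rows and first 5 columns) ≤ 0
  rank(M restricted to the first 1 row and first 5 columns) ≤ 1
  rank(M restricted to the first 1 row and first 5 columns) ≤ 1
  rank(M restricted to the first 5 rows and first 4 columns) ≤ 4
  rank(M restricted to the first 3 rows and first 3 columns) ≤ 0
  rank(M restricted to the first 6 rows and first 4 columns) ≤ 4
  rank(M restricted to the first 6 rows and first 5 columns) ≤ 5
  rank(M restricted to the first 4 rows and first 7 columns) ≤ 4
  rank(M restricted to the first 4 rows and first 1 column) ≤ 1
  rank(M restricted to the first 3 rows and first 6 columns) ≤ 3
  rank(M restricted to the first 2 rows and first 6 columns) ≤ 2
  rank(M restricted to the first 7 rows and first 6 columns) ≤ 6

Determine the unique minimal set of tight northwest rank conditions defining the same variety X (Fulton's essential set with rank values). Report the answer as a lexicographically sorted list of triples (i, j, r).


The tightest implied rank at each (i,j), from the 14 conditions:

  R[1]: 0  0  0  0  0  1  1
  R[2]: 0  0  0  0  0  1  2
  R[3]: 0  0  0  1  1  2  3
  R[4]: 0  0  1  2  2  3  4
  R[5]: 0  0  1  2  3  4  5
  R[6]: 1  1  2  3  4  5  6
  R[7]: 1  2  3  4  5  6  7

second differences of R give the permutation w = (6, 7, 4, 3, 5, 1, 2).

D(w) has 17 cells with 3 SE-corners; essential set:

[(2, 5, 0), (3, 3, 0), (5, 2, 0)]


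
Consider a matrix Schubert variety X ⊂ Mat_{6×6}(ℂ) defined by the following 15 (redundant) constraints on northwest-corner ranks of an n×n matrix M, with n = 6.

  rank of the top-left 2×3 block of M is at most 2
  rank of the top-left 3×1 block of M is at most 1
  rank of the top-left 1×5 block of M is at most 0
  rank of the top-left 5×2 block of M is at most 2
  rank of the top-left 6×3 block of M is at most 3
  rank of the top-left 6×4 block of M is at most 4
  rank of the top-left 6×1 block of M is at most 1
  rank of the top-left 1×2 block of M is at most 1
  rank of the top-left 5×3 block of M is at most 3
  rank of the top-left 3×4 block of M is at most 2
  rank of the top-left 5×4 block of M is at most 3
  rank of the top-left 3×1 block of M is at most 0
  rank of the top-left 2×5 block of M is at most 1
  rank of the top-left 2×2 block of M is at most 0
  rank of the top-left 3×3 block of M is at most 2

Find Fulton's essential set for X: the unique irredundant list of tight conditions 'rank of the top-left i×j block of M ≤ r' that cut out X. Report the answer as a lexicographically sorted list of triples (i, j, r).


Propagating the 15 rank bounds to every northwest block:

  row 1: 0 | 0 | 0 | 0 | 0 | 1
  row 2: 0 | 0 | 1 | 1 | 1 | 2
  row 3: 0 | 1 | 2 | 2 | 2 | 3
  row 4: 1 | 2 | 3 | 3 | 3 | 4
  row 5: 1 | 2 | 3 | 3 | 4 | 5
  row 6: 1 | 2 | 3 | 4 | 5 | 6

reading off 1-entries of Δ²R: w = (6, 3, 2, 1, 5, 4).

Fulton essential set (4 of the 9 Rothe cells):

[(1, 5, 0), (2, 2, 0), (3, 1, 0), (5, 4, 3)]


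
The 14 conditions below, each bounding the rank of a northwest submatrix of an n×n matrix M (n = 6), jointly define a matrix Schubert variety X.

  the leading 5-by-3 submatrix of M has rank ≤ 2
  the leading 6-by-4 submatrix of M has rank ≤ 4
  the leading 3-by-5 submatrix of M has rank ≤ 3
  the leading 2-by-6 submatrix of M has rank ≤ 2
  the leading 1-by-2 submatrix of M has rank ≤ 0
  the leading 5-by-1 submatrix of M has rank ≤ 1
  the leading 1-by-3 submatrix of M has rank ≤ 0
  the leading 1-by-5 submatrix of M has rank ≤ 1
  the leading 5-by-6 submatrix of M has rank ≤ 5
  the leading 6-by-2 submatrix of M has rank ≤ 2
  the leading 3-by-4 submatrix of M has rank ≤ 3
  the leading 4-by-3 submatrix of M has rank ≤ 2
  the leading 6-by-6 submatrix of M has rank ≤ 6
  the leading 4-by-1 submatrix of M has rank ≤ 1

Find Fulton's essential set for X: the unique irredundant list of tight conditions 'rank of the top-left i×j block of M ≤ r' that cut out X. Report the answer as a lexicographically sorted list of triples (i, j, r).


Reconstructing r_w from the 14 given conditions:

  row 1: 0 0 0 1 1 1
  row 2: 1 1 1 2 2 2
  row 3: 1 2 2 3 3 3
  row 4: 1 2 2 3 4 4
  row 5: 1 2 2 3 4 5
  row 6: 1 2 3 4 5 6

hence w(1..6) = (4, 1, 2, 5, 6, 3).

ℓ(w)=5; the 2 essential cells (i,j,r):

[(1, 3, 0), (5, 3, 2)]


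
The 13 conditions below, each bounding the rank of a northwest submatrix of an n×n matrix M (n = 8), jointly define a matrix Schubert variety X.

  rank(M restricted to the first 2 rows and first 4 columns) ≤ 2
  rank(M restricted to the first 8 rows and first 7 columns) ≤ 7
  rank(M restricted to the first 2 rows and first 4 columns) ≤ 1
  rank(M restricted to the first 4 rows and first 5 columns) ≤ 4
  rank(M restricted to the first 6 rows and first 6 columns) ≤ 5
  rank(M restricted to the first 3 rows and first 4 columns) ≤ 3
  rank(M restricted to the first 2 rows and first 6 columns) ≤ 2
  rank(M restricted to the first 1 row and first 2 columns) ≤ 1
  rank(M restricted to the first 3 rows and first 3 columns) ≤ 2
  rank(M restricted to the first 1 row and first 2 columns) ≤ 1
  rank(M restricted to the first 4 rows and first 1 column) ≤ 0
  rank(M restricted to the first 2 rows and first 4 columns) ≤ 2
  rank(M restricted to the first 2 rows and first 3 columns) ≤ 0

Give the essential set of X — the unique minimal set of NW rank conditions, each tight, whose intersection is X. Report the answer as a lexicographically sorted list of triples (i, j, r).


Reconstructing r_w from the 13 given conditions:

  i=1: 0, 0, 0, 1, 1, 1, 1, 1
  i=2: 0, 0, 0, 1, 2, 2, 2, 2
  i=3: 0, 1, 1, 2, 3, 3, 3, 3
  i=4: 0, 1, 2, 3, 4, 4, 4, 4
  i=5: 1, 2, 3, 4, 5, 5, 5, 5
  i=6: 1, 2, 3, 4, 5, 5, 6, 6
  i=7: 1, 2, 3, 4, 5, 6, 7, 7
  i=8: 1, 2, 3, 4, 5, 6, 7, 8

reading off 1-entries of Δ²R: w = (4, 5, 2, 3, 1, 7, 6, 8).

Fulton essential set (3 of the 9 Rothe cells):

[(2, 3, 0), (4, 1, 0), (6, 6, 5)]


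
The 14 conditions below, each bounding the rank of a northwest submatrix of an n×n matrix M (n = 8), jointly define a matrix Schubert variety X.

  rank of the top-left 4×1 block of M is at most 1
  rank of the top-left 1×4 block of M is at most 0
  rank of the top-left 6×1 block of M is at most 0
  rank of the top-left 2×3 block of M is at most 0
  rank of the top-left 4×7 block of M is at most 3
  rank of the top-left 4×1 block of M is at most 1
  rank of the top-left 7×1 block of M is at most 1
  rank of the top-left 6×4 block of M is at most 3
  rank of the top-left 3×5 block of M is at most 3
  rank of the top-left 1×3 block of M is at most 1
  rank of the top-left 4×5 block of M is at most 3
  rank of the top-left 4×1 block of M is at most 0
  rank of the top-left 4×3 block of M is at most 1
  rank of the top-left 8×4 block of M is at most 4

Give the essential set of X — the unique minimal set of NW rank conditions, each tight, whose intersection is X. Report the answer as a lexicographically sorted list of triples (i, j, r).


Propagating the 14 rank bounds to every northwest block:

  0  0  0  0  1  1  1  1
  0  0  0  1  2  2  2  2
  0  1  1  2  3  3  3  3
  0  1  1  2  3  3  3  4
  0  1  2  3  4  4  4  5
  0  1  2  3  4  5  5  6
  1  2  3  4  5  6  6  7
  1  2  3  4  5  6  7  8

second differences of R give the permutation w = (5, 4, 2, 8, 3, 6, 1, 7).

Rothe diagram D(w) (14 cells), 5 SE-corners (essential conditions):

[(1, 4, 0), (2, 3, 0), (4, 3, 1), (4, 7, 3), (6, 1, 0)]


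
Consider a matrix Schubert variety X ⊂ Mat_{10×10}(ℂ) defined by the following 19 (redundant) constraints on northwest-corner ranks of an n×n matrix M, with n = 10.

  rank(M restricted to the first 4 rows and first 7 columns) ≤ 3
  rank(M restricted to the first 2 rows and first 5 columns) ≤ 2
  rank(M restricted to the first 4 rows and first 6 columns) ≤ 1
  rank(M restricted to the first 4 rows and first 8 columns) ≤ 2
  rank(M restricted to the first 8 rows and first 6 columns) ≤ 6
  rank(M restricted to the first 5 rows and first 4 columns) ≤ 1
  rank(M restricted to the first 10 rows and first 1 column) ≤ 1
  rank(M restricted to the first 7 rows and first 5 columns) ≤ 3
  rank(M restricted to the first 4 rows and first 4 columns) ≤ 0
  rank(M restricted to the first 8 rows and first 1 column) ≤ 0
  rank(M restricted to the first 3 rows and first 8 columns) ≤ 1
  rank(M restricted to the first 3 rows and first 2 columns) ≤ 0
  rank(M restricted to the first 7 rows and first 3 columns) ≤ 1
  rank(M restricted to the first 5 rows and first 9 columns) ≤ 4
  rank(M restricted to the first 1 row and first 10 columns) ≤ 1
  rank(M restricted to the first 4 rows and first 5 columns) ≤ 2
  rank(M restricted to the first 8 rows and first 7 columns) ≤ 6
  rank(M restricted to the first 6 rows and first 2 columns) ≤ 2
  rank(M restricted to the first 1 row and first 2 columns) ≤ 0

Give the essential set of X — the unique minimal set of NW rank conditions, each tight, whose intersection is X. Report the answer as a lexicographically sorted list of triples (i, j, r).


Computing R[i][j] = min implied NW-rank bound (n=10, 19 conditions):

  0 | 0 | 0 | 0 | 1 | 1 | 1 | 1 | 1 | 1
  0 | 0 | 0 | 0 | 1 | 1 | 1 | 1 | 2 | 2
  0 | 0 | 0 | 0 | 1 | 1 | 1 | 1 | 2 | 3
  0 | 0 | 0 | 0 | 1 | 1 | 2 | 2 | 3 | 4
  0 | 1 | 1 | 1 | 2 | 2 | 3 | 3 | 4 | 5
  0 | 1 | 1 | 2 | 3 | 3 | 4 | 4 | 5 | 6
  0 | 1 | 1 | 2 | 3 | 4 | 5 | 5 | 6 | 7
  0 | 1 | 2 | 3 | 4 | 5 | 6 | 6 | 7 | 8
  1 | 2 | 3 | 4 | 5 | 6 | 7 | 7 | 8 | 9
  1 | 2 | 3 | 4 | 5 | 6 | 7 | 8 | 9 | 10

hence w(1..10) = (5, 9, 10, 7, 2, 4, 6, 3, 1, 8).

ℓ(w)=29; the 5 essential cells (i,j,r):

[(3, 8, 1), (4, 4, 0), (4, 6, 1), (7, 3, 1), (8, 1, 0)]


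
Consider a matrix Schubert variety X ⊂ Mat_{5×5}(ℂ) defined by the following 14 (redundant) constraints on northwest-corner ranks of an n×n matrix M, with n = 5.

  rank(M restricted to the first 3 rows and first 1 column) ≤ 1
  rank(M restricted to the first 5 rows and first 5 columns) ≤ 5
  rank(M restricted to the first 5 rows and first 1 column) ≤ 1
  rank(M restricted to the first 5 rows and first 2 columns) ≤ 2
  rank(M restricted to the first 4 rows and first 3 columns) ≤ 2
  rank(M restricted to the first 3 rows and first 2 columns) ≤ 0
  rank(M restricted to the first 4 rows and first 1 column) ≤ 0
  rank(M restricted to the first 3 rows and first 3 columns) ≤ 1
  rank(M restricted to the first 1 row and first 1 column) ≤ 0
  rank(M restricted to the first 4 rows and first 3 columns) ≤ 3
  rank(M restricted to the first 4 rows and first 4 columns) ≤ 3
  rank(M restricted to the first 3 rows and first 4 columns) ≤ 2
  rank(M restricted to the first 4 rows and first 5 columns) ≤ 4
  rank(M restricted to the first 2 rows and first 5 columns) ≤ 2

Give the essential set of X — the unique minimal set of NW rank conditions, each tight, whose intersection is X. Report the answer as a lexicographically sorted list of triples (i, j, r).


Reconstructing r_w from the 14 given conditions:

  0 | 0 | 1 | 1 | 1
  0 | 0 | 1 | 2 | 2
  0 | 0 | 1 | 2 | 3
  0 | 1 | 2 | 3 | 4
  1 | 2 | 3 | 4 | 5

hence w(1..5) = (3, 4, 5, 2, 1).

|D(w)|=7, |Ess(w)|=2:

[(3, 2, 0), (4, 1, 0)]


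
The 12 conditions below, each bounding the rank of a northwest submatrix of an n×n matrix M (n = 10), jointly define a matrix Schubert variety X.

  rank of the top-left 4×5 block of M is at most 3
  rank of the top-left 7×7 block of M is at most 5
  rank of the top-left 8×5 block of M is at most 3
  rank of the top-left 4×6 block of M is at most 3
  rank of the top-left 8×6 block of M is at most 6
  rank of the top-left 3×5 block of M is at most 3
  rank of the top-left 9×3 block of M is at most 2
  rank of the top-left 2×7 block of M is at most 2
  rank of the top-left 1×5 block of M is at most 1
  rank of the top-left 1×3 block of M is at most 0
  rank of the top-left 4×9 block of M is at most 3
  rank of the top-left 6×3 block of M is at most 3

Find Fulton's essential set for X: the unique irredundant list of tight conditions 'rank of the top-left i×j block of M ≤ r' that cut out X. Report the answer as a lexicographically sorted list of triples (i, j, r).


Reconstructing r_w from the 12 given conditions:

  0 | 0 | 0 | 1 | 1 | 1 | 1 | 1 | 1 | 1
  1 | 1 | 1 | 2 | 2 | 2 | 2 | 2 | 2 | 2
  1 | 2 | 2 | 3 | 3 | 3 | 3 | 3 | 3 | 3
  1 | 2 | 2 | 3 | 3 | 3 | 3 | 3 | 3 | 4
  1 | 2 | 2 | 3 | 3 | 4 | 4 | 4 | 4 | 5
  1 | 2 | 2 | 3 | 3 | 4 | 5 | 5 | 5 | 6
  1 | 2 | 2 | 3 | 3 | 4 | 5 | 6 | 6 | 7
  1 | 2 | 2 | 3 | 3 | 4 | 5 | 6 | 7 | 8
  1 | 2 | 2 | 3 | 4 | 5 | 6 | 7 | 8 | 9
  1 | 2 | 3 | 4 | 5 | 6 | 7 | 8 | 9 | 10

the unique w with this rank table is (4, 1, 2, 10, 6, 7, 8, 9, 5, 3).

4 SE-corners of the 18-cell Rothe diagram give Ess(w):

[(1, 3, 0), (4, 9, 3), (8, 5, 3), (9, 3, 2)]


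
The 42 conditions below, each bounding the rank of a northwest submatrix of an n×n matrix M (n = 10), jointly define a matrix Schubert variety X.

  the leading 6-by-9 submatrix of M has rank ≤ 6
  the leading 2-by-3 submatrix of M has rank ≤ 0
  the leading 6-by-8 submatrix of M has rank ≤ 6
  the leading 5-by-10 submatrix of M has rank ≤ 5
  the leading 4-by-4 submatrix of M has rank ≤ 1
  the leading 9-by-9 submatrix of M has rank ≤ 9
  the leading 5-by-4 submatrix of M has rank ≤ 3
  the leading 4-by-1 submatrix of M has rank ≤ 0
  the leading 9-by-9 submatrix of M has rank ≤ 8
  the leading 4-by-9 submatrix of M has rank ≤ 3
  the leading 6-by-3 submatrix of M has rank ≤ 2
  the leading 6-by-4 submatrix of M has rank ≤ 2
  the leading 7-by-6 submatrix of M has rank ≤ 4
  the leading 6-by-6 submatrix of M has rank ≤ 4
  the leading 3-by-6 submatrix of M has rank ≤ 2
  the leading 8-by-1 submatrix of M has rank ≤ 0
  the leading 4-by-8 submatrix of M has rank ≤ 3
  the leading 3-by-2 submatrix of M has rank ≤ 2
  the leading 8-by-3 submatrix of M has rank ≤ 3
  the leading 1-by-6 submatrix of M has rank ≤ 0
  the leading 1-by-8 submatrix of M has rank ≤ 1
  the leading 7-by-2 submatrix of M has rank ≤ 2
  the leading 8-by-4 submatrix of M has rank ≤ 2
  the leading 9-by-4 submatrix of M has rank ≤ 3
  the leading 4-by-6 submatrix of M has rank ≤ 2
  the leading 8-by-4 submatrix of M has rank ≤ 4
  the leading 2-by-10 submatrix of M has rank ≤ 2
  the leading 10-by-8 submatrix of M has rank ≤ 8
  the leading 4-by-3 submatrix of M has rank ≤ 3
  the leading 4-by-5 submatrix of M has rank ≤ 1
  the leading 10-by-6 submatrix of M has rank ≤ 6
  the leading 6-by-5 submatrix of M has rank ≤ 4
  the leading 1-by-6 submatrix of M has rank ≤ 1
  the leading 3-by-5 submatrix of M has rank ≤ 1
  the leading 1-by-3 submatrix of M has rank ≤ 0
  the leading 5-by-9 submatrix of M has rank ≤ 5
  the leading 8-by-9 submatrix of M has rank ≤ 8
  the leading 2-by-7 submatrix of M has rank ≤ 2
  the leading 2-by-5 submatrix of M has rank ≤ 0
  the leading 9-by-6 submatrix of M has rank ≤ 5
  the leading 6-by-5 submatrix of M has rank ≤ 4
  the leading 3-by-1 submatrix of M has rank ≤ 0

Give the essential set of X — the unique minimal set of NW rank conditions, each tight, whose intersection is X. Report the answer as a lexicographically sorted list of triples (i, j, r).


Computing R[i][j] = min implied NW-rank bound (n=10, 42 conditions):

  0, 0, 0, 0, 0, 0, 1, 1, 1, 1
  0, 0, 0, 0, 0, 1, 2, 2, 2, 2
  0, 1, 1, 1, 1, 2, 3, 3, 3, 3
  0, 1, 1, 1, 1, 2, 3, 3, 3, 4
  0, 1, 2, 2, 2, 3, 4, 4, 4, 5
  0, 1, 2, 2, 3, 4, 5, 5, 5, 6
  0, 1, 2, 2, 3, 4, 5, 6, 6, 7
  0, 1, 2, 2, 3, 4, 5, 6, 7, 8
  1, 2, 3, 3, 4, 5, 6, 7, 8, 9
  1, 2, 3, 4, 5, 6, 7, 8, 9, 10

the unique w with this rank table is (7, 6, 2, 10, 3, 5, 8, 9, 1, 4).

|D(w)|=25, |Ess(w)|=6:

[(1, 6, 0), (2, 5, 0), (4, 5, 1), (4, 9, 3), (8, 1, 0), (8, 4, 2)]


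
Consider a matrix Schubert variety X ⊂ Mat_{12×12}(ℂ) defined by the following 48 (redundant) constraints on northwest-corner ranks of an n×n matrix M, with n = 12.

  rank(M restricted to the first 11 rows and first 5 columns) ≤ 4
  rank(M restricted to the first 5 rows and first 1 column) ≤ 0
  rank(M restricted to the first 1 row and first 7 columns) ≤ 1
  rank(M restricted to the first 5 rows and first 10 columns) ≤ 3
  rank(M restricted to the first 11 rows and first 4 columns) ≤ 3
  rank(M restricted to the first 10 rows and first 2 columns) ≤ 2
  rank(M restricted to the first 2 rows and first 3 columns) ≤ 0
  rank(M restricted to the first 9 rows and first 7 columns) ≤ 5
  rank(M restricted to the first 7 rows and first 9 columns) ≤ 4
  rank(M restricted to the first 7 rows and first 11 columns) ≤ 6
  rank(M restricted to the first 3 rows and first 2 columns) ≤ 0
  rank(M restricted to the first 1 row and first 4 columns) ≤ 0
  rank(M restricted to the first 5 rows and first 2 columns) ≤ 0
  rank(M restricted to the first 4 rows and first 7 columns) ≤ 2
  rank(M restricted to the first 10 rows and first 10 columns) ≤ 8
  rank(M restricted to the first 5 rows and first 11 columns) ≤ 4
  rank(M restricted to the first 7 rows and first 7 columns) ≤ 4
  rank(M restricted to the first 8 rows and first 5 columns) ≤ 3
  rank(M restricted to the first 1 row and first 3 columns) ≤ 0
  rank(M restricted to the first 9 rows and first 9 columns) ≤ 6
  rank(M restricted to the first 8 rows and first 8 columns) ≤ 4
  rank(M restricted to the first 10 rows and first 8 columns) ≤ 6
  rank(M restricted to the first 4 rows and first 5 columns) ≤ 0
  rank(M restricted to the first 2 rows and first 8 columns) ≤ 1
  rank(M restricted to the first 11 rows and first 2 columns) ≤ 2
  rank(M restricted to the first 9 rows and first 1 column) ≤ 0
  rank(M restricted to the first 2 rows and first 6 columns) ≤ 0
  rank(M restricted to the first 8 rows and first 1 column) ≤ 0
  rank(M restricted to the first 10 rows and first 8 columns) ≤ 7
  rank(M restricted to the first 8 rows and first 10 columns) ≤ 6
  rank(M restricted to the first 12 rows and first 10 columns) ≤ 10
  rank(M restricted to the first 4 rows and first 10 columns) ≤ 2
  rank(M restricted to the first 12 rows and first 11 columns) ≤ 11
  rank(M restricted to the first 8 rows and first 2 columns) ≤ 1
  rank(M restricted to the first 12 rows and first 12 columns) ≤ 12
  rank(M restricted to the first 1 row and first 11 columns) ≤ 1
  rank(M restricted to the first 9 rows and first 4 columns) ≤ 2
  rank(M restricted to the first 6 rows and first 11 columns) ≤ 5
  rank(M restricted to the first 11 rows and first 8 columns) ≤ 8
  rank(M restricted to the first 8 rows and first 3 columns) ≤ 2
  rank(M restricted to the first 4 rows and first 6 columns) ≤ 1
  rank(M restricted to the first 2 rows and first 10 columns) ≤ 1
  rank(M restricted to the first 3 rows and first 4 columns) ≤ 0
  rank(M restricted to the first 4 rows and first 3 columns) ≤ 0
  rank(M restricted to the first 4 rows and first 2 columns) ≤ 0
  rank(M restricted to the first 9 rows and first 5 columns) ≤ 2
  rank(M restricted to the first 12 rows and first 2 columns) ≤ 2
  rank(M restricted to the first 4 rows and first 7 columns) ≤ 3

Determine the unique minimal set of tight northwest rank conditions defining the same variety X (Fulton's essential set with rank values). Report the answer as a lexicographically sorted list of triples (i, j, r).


Computing R[i][j] = min implied NW-rank bound (n=12, 48 conditions):

  i=1: 0 0 0 0 0 0 1 1 1 1 1 1
  i=2: 0 0 0 0 0 0 1 1 1 1 2 2
  i=3: 0 0 0 0 0 1 2 2 2 2 3 3
  i=4: 0 0 0 0 0 1 2 2 2 2 3 4
  i=5: 0 0 1 1 1 2 3 3 3 3 4 5
  i=6: 0 1 2 2 2 3 4 4 4 4 5 6
  i=7: 0 1 2 2 2 3 4 4 4 5 6 7
  i=8: 0 1 2 2 2 3 4 4 5 6 7 8
  i=9: 0 1 2 2 2 3 4 5 6 7 8 9
  i=10: 1 2 3 3 3 4 5 6 7 8 9 10
  i=11: 1 2 3 3 4 5 6 7 8 9 10 11
  i=12: 1 2 3 4 5 6 7 8 9 10 11 12

reading off 1-entries of Δ²R: w = (7, 11, 6, 12, 3, 2, 10, 9, 8, 1, 5, 4).

ℓ(w)=44; the 10 essential cells (i,j,r):

[(2, 6, 0), (2, 10, 1), (4, 5, 0), (4, 10, 2), (5, 2, 0), (7, 9, 4), (8, 8, 4), (9, 1, 0), (9, 5, 2), (11, 4, 3)]


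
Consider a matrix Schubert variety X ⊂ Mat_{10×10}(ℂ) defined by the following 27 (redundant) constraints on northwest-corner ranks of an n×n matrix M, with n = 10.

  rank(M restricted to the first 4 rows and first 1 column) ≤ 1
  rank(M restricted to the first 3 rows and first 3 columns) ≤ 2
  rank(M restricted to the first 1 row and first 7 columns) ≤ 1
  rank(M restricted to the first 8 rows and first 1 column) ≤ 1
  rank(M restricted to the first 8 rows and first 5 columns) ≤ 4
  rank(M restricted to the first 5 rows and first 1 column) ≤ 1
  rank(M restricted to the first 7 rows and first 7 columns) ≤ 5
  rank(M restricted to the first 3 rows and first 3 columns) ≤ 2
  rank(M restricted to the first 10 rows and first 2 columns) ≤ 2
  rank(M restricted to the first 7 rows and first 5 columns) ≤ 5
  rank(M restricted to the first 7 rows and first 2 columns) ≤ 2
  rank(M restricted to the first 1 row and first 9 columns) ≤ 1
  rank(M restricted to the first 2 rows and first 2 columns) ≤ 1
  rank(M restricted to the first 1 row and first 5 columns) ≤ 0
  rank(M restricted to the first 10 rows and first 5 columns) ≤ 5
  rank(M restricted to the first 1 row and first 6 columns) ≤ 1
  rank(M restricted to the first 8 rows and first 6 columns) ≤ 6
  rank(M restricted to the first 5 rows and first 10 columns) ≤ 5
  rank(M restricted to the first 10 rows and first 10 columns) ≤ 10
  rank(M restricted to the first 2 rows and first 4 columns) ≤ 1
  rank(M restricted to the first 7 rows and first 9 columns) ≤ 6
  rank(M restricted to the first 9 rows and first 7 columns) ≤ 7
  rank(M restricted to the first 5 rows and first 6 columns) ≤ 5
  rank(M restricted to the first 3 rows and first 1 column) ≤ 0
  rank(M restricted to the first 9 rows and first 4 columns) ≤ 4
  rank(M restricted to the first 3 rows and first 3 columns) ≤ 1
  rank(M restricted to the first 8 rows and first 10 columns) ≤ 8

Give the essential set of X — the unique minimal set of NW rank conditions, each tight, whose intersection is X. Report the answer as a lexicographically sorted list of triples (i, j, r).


Computing R[i][j] = min implied NW-rank bound (n=10, 27 conditions):

  R[1]: 0  0  0  0  0  1  1  1  1  1
  R[2]: 0  1  1  1  1  2  2  2  2  2
  R[3]: 0  1  1  2  2  3  3  3  3  3
  R[4]: 1  2  2  3  3  4  4  4  4  4
  R[5]: 1  2  3  4  4  5  5  5  5  5
  R[6]: 1  2  3  4  4  5  5  6  6  6
  R[7]: 1  2  3  4  4  5  5  6  6  7
  R[8]: 1  2  3  4  4  5  6  7  7  8
  R[9]: 1  2  3  4  5  6  7  8  8  9
  R[10]: 1  2  3  4  5  6  7  8  9  10

giving w = (6, 2, 4, 1, 3, 8, 10, 7, 5, 9) via Δ²R.

D(w) has 14 cells with 6 SE-corners; essential set:

[(1, 5, 0), (3, 1, 0), (3, 3, 1), (7, 7, 5), (7, 9, 6), (8, 5, 4)]


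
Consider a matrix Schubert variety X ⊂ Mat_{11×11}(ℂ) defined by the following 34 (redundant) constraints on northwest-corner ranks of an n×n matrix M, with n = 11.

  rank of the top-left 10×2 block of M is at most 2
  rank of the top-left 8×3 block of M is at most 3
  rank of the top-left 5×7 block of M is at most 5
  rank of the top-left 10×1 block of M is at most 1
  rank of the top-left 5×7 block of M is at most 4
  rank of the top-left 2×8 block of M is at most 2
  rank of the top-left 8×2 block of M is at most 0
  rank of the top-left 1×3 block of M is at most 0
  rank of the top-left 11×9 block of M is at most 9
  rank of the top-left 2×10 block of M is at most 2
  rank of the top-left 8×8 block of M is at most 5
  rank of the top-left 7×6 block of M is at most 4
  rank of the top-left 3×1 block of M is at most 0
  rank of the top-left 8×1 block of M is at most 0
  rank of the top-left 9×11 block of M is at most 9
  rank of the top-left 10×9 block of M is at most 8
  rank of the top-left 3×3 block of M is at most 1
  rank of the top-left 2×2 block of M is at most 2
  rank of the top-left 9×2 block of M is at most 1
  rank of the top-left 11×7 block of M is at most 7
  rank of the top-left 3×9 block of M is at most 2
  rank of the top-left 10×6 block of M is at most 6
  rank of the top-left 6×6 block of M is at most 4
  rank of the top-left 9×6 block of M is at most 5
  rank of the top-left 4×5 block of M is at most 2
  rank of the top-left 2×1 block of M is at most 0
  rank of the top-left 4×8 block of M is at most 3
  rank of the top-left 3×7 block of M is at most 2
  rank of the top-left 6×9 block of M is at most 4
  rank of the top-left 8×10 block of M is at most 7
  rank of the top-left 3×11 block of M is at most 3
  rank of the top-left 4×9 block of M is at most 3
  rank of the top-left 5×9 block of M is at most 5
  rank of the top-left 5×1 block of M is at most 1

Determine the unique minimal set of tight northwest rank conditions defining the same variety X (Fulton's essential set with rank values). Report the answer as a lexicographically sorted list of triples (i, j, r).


Propagating the 34 rank bounds to every northwest block:

  i=1: 0  0  0  1  1  1  1  1  1  1  1
  i=2: 0  0  1  2  2  2  2  2  2  2  2
  i=3: 0  0  1  2  2  2  2  2  2  3  3
  i=4: 0  0  1  2  2  3  3  3  3  4  4
  i=5: 0  0  1  2  3  4  4  4  4  5  5
  i=6: 0  0  1  2  3  4  4  4  4  5  6
  i=7: 0  0  1  2  3  4  5  5  5  6  7
  i=8: 0  0  1  2  3  4  5  5  6  7  8
  i=9: 1  1  2  3  4  5  6  6  7  8  9
  i=10: 1  2  3  4  5  6  7  7  8  9  10
  i=11: 1  2  3  4  5  6  7  8  9  10  11

second differences of R give the permutation w = (4, 3, 10, 6, 5, 11, 7, 9, 1, 2, 8).

Rothe diagram D(w) (27 cells), 6 SE-corners (essential conditions):

[(1, 3, 0), (3, 9, 2), (4, 5, 2), (6, 9, 4), (8, 2, 0), (8, 8, 5)]


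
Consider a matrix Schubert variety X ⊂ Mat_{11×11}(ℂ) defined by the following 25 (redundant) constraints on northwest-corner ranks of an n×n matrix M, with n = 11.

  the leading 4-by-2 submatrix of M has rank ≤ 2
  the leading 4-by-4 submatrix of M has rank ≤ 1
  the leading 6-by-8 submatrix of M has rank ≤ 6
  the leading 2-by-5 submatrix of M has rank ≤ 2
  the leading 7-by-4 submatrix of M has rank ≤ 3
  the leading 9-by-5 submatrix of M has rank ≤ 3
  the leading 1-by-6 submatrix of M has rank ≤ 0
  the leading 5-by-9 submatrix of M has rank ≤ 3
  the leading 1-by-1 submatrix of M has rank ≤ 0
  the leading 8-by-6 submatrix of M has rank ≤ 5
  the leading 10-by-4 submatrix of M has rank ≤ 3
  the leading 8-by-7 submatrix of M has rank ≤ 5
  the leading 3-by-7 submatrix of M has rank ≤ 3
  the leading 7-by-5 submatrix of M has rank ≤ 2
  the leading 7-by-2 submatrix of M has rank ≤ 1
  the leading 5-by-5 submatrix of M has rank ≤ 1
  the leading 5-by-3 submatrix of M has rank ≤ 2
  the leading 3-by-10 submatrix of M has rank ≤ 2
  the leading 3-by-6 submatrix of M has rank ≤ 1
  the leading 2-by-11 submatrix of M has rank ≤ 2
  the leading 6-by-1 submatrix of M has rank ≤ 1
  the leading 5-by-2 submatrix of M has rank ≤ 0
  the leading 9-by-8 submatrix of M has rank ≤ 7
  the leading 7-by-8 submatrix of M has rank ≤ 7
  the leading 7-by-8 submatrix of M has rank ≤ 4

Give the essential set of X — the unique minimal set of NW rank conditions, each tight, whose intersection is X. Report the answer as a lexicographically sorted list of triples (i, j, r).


Recovering R(i,j) via the rank-extension bound from the 25 conditions:

  i=1: 0  0  0  0  0  0  1  1  1  1  1
  i=2: 0  0  1  1  1  1  2  2  2  2  2
  i=3: 0  0  1  1  1  1  2  2  2  2  3
  i=4: 0  0  1  1  1  2  3  3  3  3  4
  i=5: 0  0  1  1  1  2  3  3  3  4  5
  i=6: 1  1  2  2  2  3  4  4  4  5  6
  i=7: 1  1  2  2  2  3  4  4  5  6  7
  i=8: 1  2  3  3  3  4  5  5  6  7  8
  i=9: 1  2  3  3  3  4  5  6  7  8  9
  i=10: 1  2  3  3  4  5  6  7  8  9  10
  i=11: 1  2  3  4  5  6  7  8  9  10  11

reading off 1-entries of Δ²R: w = (7, 3, 11, 6, 10, 1, 9, 2, 8, 5, 4).

D(w) has 33 cells with 11 SE-corners; essential set:

[(1, 6, 0), (3, 6, 1), (3, 10, 2), (5, 2, 0), (5, 5, 1), (5, 9, 3), (7, 2, 1), (7, 5, 2), (7, 8, 4), (9, 5, 3), (10, 4, 3)]


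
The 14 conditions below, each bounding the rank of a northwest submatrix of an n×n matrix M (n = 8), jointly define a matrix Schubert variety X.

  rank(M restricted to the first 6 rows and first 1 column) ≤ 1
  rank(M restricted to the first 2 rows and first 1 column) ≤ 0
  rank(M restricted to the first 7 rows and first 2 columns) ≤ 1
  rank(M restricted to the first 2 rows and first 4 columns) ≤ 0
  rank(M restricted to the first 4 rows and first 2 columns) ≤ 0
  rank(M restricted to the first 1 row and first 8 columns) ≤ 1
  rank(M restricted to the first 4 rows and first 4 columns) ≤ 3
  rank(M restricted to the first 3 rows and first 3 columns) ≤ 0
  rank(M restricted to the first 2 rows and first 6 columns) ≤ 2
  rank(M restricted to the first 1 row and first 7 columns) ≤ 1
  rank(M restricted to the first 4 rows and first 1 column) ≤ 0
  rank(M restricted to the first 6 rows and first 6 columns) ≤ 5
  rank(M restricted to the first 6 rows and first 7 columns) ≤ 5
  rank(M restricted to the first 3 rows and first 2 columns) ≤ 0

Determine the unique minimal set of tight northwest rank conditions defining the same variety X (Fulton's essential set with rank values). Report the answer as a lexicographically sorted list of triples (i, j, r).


Propagating the 14 rank bounds to every northwest block:

  0 | 0 | 0 | 0 | 1 | 1 | 1 | 1
  0 | 0 | 0 | 0 | 1 | 2 | 2 | 2
  0 | 0 | 0 | 1 | 2 | 3 | 3 | 3
  0 | 0 | 1 | 2 | 3 | 4 | 4 | 4
  1 | 1 | 2 | 3 | 4 | 5 | 5 | 5
  1 | 1 | 2 | 3 | 4 | 5 | 5 | 6
  1 | 1 | 2 | 3 | 4 | 5 | 6 | 7
  1 | 2 | 3 | 4 | 5 | 6 | 7 | 8

hence w(1..8) = (5, 6, 4, 3, 1, 8, 7, 2).

D(w) has 16 cells with 5 SE-corners; essential set:

[(2, 4, 0), (3, 3, 0), (4, 2, 0), (6, 7, 5), (7, 2, 1)]


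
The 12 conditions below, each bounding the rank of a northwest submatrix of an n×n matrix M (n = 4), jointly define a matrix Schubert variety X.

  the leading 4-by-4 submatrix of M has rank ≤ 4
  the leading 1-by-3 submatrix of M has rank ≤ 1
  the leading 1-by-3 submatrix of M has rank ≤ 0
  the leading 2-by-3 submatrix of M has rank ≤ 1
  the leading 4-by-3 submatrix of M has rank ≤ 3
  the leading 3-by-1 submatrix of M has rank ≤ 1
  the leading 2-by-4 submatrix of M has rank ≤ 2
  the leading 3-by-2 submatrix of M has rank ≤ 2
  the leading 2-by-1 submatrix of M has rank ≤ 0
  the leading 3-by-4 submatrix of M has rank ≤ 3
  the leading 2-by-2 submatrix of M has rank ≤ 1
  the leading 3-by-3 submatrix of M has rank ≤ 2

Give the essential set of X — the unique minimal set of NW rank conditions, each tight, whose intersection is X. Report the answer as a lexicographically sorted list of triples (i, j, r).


Reconstructing r_w from the 12 given conditions:

  0 0 0 1
  0 1 1 2
  1 2 2 3
  1 2 3 4

hence w(1..4) = (4, 2, 1, 3).

ℓ(w)=4; the 2 essential cells (i,j,r):

[(1, 3, 0), (2, 1, 0)]


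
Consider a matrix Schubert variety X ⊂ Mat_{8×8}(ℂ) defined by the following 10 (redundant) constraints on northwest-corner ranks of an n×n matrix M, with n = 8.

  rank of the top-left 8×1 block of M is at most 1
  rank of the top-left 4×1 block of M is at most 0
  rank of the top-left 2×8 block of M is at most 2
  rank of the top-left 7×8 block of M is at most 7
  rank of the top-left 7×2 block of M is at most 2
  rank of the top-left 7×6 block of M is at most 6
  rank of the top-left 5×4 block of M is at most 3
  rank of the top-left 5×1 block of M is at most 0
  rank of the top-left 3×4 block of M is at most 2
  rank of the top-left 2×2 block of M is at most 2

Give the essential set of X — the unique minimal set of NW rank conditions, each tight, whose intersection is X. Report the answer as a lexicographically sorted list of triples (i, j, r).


Propagating the 10 rank bounds to every northwest block:

  i=1: 0 | 1 | 1 | 1 | 1 | 1 | 1 | 1
  i=2: 0 | 1 | 2 | 2 | 2 | 2 | 2 | 2
  i=3: 0 | 1 | 2 | 2 | 3 | 3 | 3 | 3
  i=4: 0 | 1 | 2 | 3 | 4 | 4 | 4 | 4
  i=5: 0 | 1 | 2 | 3 | 4 | 5 | 5 | 5
  i=6: 1 | 2 | 3 | 4 | 5 | 6 | 6 | 6
  i=7: 1 | 2 | 3 | 4 | 5 | 6 | 7 | 7
  i=8: 1 | 2 | 3 | 4 | 5 | 6 | 7 | 8

the unique w with this rank table is (2, 3, 5, 4, 6, 1, 7, 8).

|D(w)|=6, |Ess(w)|=2:

[(3, 4, 2), (5, 1, 0)]
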